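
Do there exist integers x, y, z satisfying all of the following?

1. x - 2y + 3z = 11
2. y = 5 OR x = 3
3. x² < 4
Yes

Take x = 0, y = 5, z = 7. Substituting into each constraint:
  (1) 0 - 2(5) + 3(7) = 11 ✓
  (2) y = 5, target 5 ✓ (first branch holds)
  (3) x² = (0)² = 0, and 0 < 4 ✓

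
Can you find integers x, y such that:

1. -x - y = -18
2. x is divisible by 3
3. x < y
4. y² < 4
No

A contradictory subset is {-x - y = -18, x < y, y² < 4}. No integer assignment can satisfy these jointly:

  - -x - y = -18: is a linear equation tying the variables together
  - x < y: bounds one variable relative to another variable
  - y² < 4: restricts y to |y| ≤ 1

Propagating the comparison: x < y and y ≤ 1 give x ≤ 0. Range argument: with x ∈ [−∞, 0], y ∈ [-1, 1], the left side of the equation is at least -1, but the right side is -18 < -1. No integer solution exists.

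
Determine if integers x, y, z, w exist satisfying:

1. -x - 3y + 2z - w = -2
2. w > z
Yes

Take x = 0, y = 0, z = -1, w = 0. Substituting into each constraint:
  (1) 0 - 3(0) + 2(-1) + 0 = -2 ✓
  (2) 0 > -1 ✓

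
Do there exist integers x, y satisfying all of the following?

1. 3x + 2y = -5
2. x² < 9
Yes

Take x = 1, y = -4. Substituting into each constraint:
  (1) 3(1) + 2(-4) = -5 ✓
  (2) x² = (1)² = 1, and 1 < 9 ✓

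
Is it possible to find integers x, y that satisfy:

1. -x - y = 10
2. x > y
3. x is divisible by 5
Yes

Take x = 0, y = -10. Substituting into each constraint:
  (1) 0 + 10 = 10 ✓
  (2) 0 > -10 ✓
  (3) 0 = 5 × 0, remainder 0 ✓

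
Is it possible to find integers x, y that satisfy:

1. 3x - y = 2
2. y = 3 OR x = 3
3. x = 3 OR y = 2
Yes

Take x = 3, y = 7. Substituting into each constraint:
  (1) 3(3) + (-7) = 2 ✓
  (2) x = 3, target 3 ✓ (second branch holds)
  (3) x = 3, target 3 ✓ (first branch holds)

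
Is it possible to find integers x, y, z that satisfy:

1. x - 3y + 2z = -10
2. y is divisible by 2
Yes

Take x = 0, y = 0, z = -5. Substituting into each constraint:
  (1) 0 - 3(0) + 2(-5) = -10 ✓
  (2) 0 = 2 × 0, remainder 0 ✓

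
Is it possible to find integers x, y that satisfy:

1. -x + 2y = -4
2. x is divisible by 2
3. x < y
Yes

Take x = -6, y = -5. Substituting into each constraint:
  (1) 6 + 2(-5) = -4 ✓
  (2) -6 = 2 × -3, remainder 0 ✓
  (3) -6 < -5 ✓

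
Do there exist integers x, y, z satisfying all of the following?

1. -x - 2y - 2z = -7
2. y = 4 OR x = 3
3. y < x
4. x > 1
Yes

Take x = 5, y = 4, z = -3. Substituting into each constraint:
  (1) (-5) - 2(4) - 2(-3) = -7 ✓
  (2) y = 4, target 4 ✓ (first branch holds)
  (3) 4 < 5 ✓
  (4) 5 > 1 ✓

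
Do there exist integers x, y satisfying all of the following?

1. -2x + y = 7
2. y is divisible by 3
Yes

Take x = 1, y = 9. Substituting into each constraint:
  (1) -2(1) + 9 = 7 ✓
  (2) 9 = 3 × 3, remainder 0 ✓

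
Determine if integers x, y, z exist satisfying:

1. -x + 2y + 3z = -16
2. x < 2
Yes

Take x = 0, y = -8, z = 0. Substituting into each constraint:
  (1) 0 + 2(-8) + 3(0) = -16 ✓
  (2) 0 < 2 ✓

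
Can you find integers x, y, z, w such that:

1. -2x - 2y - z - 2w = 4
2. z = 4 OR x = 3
Yes

Take x = 0, y = 0, z = 4, w = -4. Substituting into each constraint:
  (1) -2(0) - 2(0) + (-4) - 2(-4) = 4 ✓
  (2) z = 4, target 4 ✓ (first branch holds)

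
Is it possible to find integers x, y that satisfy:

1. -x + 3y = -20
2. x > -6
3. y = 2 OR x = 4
Yes

Take x = 26, y = 2. Substituting into each constraint:
  (1) (-26) + 3(2) = -20 ✓
  (2) 26 > -6 ✓
  (3) y = 2, target 2 ✓ (first branch holds)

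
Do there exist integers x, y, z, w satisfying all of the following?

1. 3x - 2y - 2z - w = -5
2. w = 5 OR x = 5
Yes

Take x = 5, y = 0, z = 7, w = 6. Substituting into each constraint:
  (1) 3(5) - 2(0) - 2(7) + (-6) = -5 ✓
  (2) x = 5, target 5 ✓ (second branch holds)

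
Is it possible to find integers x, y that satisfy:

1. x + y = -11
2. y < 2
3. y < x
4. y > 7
No

A contradictory subset is {y < 2, y > 7}. No integer assignment can satisfy these jointly:

  - y < 2: bounds one variable relative to a constant
  - y > 7: bounds one variable relative to a constant

Direct contradiction: the bounds on y require y ≥ 8 and y ≤ 1 simultaneously, which is empty.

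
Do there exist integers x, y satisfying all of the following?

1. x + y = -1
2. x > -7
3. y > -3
Yes

Take x = -1, y = 0. Substituting into each constraint:
  (1) (-1) + 0 = -1 ✓
  (2) -1 > -7 ✓
  (3) 0 > -3 ✓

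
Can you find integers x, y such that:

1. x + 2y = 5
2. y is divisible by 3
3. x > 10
Yes

Take x = 11, y = -3. Substituting into each constraint:
  (1) 11 + 2(-3) = 5 ✓
  (2) -3 = 3 × -1, remainder 0 ✓
  (3) 11 > 10 ✓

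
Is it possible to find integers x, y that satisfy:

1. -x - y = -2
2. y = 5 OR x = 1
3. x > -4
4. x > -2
Yes

Take x = 1, y = 1. Substituting into each constraint:
  (1) (-1) + (-1) = -2 ✓
  (2) x = 1, target 1 ✓ (second branch holds)
  (3) 1 > -4 ✓
  (4) 1 > -2 ✓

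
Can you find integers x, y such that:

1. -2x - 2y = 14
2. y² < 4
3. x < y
Yes

Take x = -7, y = 0. Substituting into each constraint:
  (1) -2(-7) - 2(0) = 14 ✓
  (2) y² = (0)² = 0, and 0 < 4 ✓
  (3) -7 < 0 ✓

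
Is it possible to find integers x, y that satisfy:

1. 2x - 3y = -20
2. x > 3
Yes

Take x = 5, y = 10. Substituting into each constraint:
  (1) 2(5) - 3(10) = -20 ✓
  (2) 5 > 3 ✓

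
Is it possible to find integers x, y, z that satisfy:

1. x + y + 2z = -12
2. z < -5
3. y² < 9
Yes

Take x = 0, y = 0, z = -6. Substituting into each constraint:
  (1) 0 + 0 + 2(-6) = -12 ✓
  (2) -6 < -5 ✓
  (3) y² = (0)² = 0, and 0 < 9 ✓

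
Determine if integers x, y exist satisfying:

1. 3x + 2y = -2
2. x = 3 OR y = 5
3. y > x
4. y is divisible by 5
Yes

Take x = -4, y = 5. Substituting into each constraint:
  (1) 3(-4) + 2(5) = -2 ✓
  (2) y = 5, target 5 ✓ (second branch holds)
  (3) 5 > -4 ✓
  (4) 5 = 5 × 1, remainder 0 ✓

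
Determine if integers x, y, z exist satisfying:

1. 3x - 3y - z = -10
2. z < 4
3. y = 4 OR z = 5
Yes

Take x = 1, y = 4, z = 1. Substituting into each constraint:
  (1) 3(1) - 3(4) + (-1) = -10 ✓
  (2) 1 < 4 ✓
  (3) y = 4, target 4 ✓ (first branch holds)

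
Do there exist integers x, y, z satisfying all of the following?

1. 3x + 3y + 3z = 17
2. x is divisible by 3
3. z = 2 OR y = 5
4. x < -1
No

Even the single constraint (3x + 3y + 3z = 17) is infeasible over the integers.

  - 3x + 3y + 3z = 17: every term on the left is divisible by 3, so the LHS ≡ 0 (mod 3), but the RHS 17 is not — no integer solution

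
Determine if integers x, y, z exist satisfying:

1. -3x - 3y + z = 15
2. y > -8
Yes

Take x = -5, y = 0, z = 0. Substituting into each constraint:
  (1) -3(-5) - 3(0) + 0 = 15 ✓
  (2) 0 > -8 ✓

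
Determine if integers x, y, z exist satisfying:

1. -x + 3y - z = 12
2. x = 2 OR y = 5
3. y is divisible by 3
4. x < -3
No

A contradictory subset is {x = 2 OR y = 5, y is divisible by 3, x < -3}. No integer assignment can satisfy these jointly:

  - x = 2 OR y = 5: forces a choice: either x = 2 or y = 5
  - y is divisible by 3: restricts y to multiples of 3
  - x < -3: bounds one variable relative to a constant

Split on the disjunction (x = 2 OR y = 5):
  • If x = 2: this contradicts the bound x ≤ -4.
  • If y = 5: this contradicts the divisibility constraint — 5 is not a multiple of 3.
Both branches are infeasible, so the system has no integer solution.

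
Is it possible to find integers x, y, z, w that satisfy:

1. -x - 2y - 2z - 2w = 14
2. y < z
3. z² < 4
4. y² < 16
Yes

Take x = 0, y = -1, z = 0, w = -6. Substituting into each constraint:
  (1) 0 - 2(-1) - 2(0) - 2(-6) = 14 ✓
  (2) -1 < 0 ✓
  (3) z² = (0)² = 0, and 0 < 4 ✓
  (4) y² = (-1)² = 1, and 1 < 16 ✓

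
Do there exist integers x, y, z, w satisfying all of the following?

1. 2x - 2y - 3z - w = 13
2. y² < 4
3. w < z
Yes

Take x = 6, y = 0, z = 0, w = -1. Substituting into each constraint:
  (1) 2(6) - 2(0) - 3(0) + 1 = 13 ✓
  (2) y² = (0)² = 0, and 0 < 4 ✓
  (3) -1 < 0 ✓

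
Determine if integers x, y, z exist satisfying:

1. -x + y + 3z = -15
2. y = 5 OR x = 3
Yes

Take x = 3, y = -12, z = 0. Substituting into each constraint:
  (1) (-3) + (-12) + 3(0) = -15 ✓
  (2) x = 3, target 3 ✓ (second branch holds)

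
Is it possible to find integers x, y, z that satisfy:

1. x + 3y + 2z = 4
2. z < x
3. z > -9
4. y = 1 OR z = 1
Yes

Take x = 2, y = 0, z = 1. Substituting into each constraint:
  (1) 2 + 3(0) + 2(1) = 4 ✓
  (2) 1 < 2 ✓
  (3) 1 > -9 ✓
  (4) z = 1, target 1 ✓ (second branch holds)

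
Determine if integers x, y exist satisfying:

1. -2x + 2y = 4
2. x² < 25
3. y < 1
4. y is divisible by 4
Yes

Take x = -2, y = 0. Substituting into each constraint:
  (1) -2(-2) + 2(0) = 4 ✓
  (2) x² = (-2)² = 4, and 4 < 25 ✓
  (3) 0 < 1 ✓
  (4) 0 = 4 × 0, remainder 0 ✓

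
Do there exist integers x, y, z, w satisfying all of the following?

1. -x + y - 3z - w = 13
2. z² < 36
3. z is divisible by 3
Yes

Take x = 0, y = 0, z = 0, w = -13. Substituting into each constraint:
  (1) 0 + 0 - 3(0) + 13 = 13 ✓
  (2) z² = (0)² = 0, and 0 < 36 ✓
  (3) 0 = 3 × 0, remainder 0 ✓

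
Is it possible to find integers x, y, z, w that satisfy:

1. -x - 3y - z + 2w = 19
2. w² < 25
Yes

Take x = -19, y = 0, z = 0, w = 0. Substituting into each constraint:
  (1) 19 - 3(0) + 0 + 2(0) = 19 ✓
  (2) w² = (0)² = 0, and 0 < 25 ✓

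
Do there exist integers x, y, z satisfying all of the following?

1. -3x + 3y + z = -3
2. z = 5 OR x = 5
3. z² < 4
Yes

Take x = 5, y = 4, z = 0. Substituting into each constraint:
  (1) -3(5) + 3(4) + 0 = -3 ✓
  (2) x = 5, target 5 ✓ (second branch holds)
  (3) z² = (0)² = 0, and 0 < 4 ✓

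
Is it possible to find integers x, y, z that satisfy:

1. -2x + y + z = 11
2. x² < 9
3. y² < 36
Yes

Take x = 2, y = 0, z = 15. Substituting into each constraint:
  (1) -2(2) + 0 + 15 = 11 ✓
  (2) x² = (2)² = 4, and 4 < 9 ✓
  (3) y² = (0)² = 0, and 0 < 36 ✓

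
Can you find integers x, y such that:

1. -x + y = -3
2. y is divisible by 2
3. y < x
Yes

Take x = 3, y = 0. Substituting into each constraint:
  (1) (-3) + 0 = -3 ✓
  (2) 0 = 2 × 0, remainder 0 ✓
  (3) 0 < 3 ✓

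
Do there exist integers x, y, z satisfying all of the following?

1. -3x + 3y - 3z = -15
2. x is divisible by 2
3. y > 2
Yes

Take x = 0, y = 3, z = 8. Substituting into each constraint:
  (1) -3(0) + 3(3) - 3(8) = -15 ✓
  (2) 0 = 2 × 0, remainder 0 ✓
  (3) 3 > 2 ✓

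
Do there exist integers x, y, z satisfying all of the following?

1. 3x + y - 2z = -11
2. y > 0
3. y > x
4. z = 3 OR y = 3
Yes

Take x = -4, y = 3, z = 1. Substituting into each constraint:
  (1) 3(-4) + 3 - 2(1) = -11 ✓
  (2) 3 > 0 ✓
  (3) 3 > -4 ✓
  (4) y = 3, target 3 ✓ (second branch holds)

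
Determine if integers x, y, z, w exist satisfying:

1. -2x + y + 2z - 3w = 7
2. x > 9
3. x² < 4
No

A contradictory subset is {x > 9, x² < 4}. No integer assignment can satisfy these jointly:

  - x > 9: bounds one variable relative to a constant
  - x² < 4: restricts x to |x| ≤ 1

Direct contradiction: the bounds on x require x ≥ 10 and x ≤ 1 simultaneously, which is empty.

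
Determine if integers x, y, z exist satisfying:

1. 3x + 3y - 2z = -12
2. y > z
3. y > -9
Yes

Take x = -5, y = 1, z = 0. Substituting into each constraint:
  (1) 3(-5) + 3(1) - 2(0) = -12 ✓
  (2) 1 > 0 ✓
  (3) 1 > -9 ✓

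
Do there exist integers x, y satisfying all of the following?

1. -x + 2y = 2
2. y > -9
Yes

Take x = 0, y = 1. Substituting into each constraint:
  (1) 0 + 2(1) = 2 ✓
  (2) 1 > -9 ✓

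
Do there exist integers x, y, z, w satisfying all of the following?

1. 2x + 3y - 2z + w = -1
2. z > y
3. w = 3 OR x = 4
Yes

Take x = 4, y = -1, z = 0, w = -6. Substituting into each constraint:
  (1) 2(4) + 3(-1) - 2(0) + (-6) = -1 ✓
  (2) 0 > -1 ✓
  (3) x = 4, target 4 ✓ (second branch holds)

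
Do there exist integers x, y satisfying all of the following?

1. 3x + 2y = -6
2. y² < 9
Yes

Take x = -2, y = 0. Substituting into each constraint:
  (1) 3(-2) + 2(0) = -6 ✓
  (2) y² = (0)² = 0, and 0 < 9 ✓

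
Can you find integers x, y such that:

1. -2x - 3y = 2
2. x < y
Yes

Take x = -1, y = 0. Substituting into each constraint:
  (1) -2(-1) - 3(0) = 2 ✓
  (2) -1 < 0 ✓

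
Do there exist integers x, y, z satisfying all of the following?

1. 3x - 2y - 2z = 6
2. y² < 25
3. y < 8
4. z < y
Yes

Take x = 4, y = 2, z = 1. Substituting into each constraint:
  (1) 3(4) - 2(2) - 2(1) = 6 ✓
  (2) y² = (2)² = 4, and 4 < 25 ✓
  (3) 2 < 8 ✓
  (4) 1 < 2 ✓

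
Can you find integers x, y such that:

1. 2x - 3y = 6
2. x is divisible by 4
Yes

Take x = 0, y = -2. Substituting into each constraint:
  (1) 2(0) - 3(-2) = 6 ✓
  (2) 0 = 4 × 0, remainder 0 ✓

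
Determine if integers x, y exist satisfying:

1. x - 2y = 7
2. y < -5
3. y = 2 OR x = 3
No

The full constraint system is jointly infeasible over the integers. Each constraint and what it forces:

  - x - 2y = 7: is a linear equation tying the variables together
  - y < -5: bounds one variable relative to a constant
  - y = 2 OR x = 3: forces a choice: either y = 2 or x = 3

Split on the disjunction (y = 2 OR x = 3):
  • If y = 2: this contradicts the bound y ≤ -6.
  • If x = 3: the equation forces y = -2, which contradicts the bound y ≤ -6.
Both branches are infeasible, so the system has no integer solution.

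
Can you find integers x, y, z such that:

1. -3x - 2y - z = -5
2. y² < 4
Yes

Take x = 1, y = 1, z = 0. Substituting into each constraint:
  (1) -3(1) - 2(1) + 0 = -5 ✓
  (2) y² = (1)² = 1, and 1 < 4 ✓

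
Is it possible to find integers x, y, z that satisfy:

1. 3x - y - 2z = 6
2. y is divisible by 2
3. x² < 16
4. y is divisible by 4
Yes

Take x = 2, y = 0, z = 0. Substituting into each constraint:
  (1) 3(2) + 0 - 2(0) = 6 ✓
  (2) 0 = 2 × 0, remainder 0 ✓
  (3) x² = (2)² = 4, and 4 < 16 ✓
  (4) 0 = 4 × 0, remainder 0 ✓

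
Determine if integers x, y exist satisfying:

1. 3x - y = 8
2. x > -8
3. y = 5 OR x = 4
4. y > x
No

A contradictory subset is {3x - y = 8, y = 5 OR x = 4, y > x}. No integer assignment can satisfy these jointly:

  - 3x - y = 8: is a linear equation tying the variables together
  - y = 5 OR x = 4: forces a choice: either y = 5 or x = 4
  - y > x: bounds one variable relative to another variable

Split on the disjunction (y = 5 OR x = 4):
  • If y = 5: with y = 5, every remaining term of the linear equation is divisible by 3, so the left side is ≡ 0 (mod 3); but the right side 13 ≡ 1 (mod 3). No integers can satisfy it.
  • If x = 4: the equation forces y = 4, giving (x, y) = (4, 4), which violates y > x.
Both branches are infeasible, so the system has no integer solution.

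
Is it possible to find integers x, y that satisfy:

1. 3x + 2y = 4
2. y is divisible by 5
Yes

Take x = 8, y = -10. Substituting into each constraint:
  (1) 3(8) + 2(-10) = 4 ✓
  (2) -10 = 5 × -2, remainder 0 ✓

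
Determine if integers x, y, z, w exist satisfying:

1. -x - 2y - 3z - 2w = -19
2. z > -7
Yes

Take x = 1, y = 0, z = 0, w = 9. Substituting into each constraint:
  (1) (-1) - 2(0) - 3(0) - 2(9) = -19 ✓
  (2) 0 > -7 ✓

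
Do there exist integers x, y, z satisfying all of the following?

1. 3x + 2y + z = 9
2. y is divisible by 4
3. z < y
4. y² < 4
Yes

Take x = 4, y = 0, z = -3. Substituting into each constraint:
  (1) 3(4) + 2(0) + (-3) = 9 ✓
  (2) 0 = 4 × 0, remainder 0 ✓
  (3) -3 < 0 ✓
  (4) y² = (0)² = 0, and 0 < 4 ✓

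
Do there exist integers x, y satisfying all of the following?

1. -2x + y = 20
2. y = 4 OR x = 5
Yes

Take x = 5, y = 30. Substituting into each constraint:
  (1) -2(5) + 30 = 20 ✓
  (2) x = 5, target 5 ✓ (second branch holds)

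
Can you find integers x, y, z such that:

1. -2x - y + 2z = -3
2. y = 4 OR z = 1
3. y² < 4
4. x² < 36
Yes

Take x = 3, y = -1, z = 1. Substituting into each constraint:
  (1) -2(3) + 1 + 2(1) = -3 ✓
  (2) z = 1, target 1 ✓ (second branch holds)
  (3) y² = (-1)² = 1, and 1 < 4 ✓
  (4) x² = (3)² = 9, and 9 < 36 ✓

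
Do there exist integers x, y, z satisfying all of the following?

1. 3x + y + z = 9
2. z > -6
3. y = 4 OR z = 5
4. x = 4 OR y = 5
Yes

Take x = 4, y = -8, z = 5. Substituting into each constraint:
  (1) 3(4) + (-8) + 5 = 9 ✓
  (2) 5 > -6 ✓
  (3) z = 5, target 5 ✓ (second branch holds)
  (4) x = 4, target 4 ✓ (first branch holds)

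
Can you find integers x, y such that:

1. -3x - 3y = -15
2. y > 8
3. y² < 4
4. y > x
No

A contradictory subset is {y > 8, y² < 4}. No integer assignment can satisfy these jointly:

  - y > 8: bounds one variable relative to a constant
  - y² < 4: restricts y to |y| ≤ 1

Direct contradiction: the bounds on y require y ≥ 9 and y ≤ 1 simultaneously, which is empty.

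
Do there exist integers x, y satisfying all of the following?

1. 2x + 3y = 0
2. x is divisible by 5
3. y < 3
Yes

Take x = 0, y = 0. Substituting into each constraint:
  (1) 2(0) + 3(0) = 0 ✓
  (2) 0 = 5 × 0, remainder 0 ✓
  (3) 0 < 3 ✓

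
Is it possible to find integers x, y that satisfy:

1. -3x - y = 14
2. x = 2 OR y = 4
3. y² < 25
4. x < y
Yes

Take x = -6, y = 4. Substituting into each constraint:
  (1) -3(-6) + (-4) = 14 ✓
  (2) y = 4, target 4 ✓ (second branch holds)
  (3) y² = (4)² = 16, and 16 < 25 ✓
  (4) -6 < 4 ✓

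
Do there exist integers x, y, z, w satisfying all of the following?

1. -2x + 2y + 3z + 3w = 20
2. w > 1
Yes

Take x = 0, y = 7, z = 0, w = 2. Substituting into each constraint:
  (1) -2(0) + 2(7) + 3(0) + 3(2) = 20 ✓
  (2) 2 > 1 ✓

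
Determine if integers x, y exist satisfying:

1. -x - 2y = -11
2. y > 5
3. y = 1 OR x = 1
No

The full constraint system is jointly infeasible over the integers. Each constraint and what it forces:

  - -x - 2y = -11: is a linear equation tying the variables together
  - y > 5: bounds one variable relative to a constant
  - y = 1 OR x = 1: forces a choice: either y = 1 or x = 1

Split on the disjunction (y = 1 OR x = 1):
  • If y = 1: this contradicts the bound y ≥ 6.
  • If x = 1: the equation forces y = 5, which contradicts the bound y ≥ 6.
Both branches are infeasible, so the system has no integer solution.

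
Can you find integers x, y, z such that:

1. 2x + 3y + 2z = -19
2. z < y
Yes

Take x = -11, y = 1, z = 0. Substituting into each constraint:
  (1) 2(-11) + 3(1) + 2(0) = -19 ✓
  (2) 0 < 1 ✓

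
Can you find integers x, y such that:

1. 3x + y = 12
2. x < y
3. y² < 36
No

The full constraint system is jointly infeasible over the integers. Each constraint and what it forces:

  - 3x + y = 12: is a linear equation tying the variables together
  - x < y: bounds one variable relative to another variable
  - y² < 36: restricts y to |y| ≤ 5

The bounds confine y to {-5, -4, -3, -2, -1, 0, 1, 2, 3, 4, 5}. For each value, substitute into the equation:
  • y = -5: the equation gives 3x = 17, so x would not be an integer.
  • y = -4: the equation gives 3x = 16, so x would not be an integer.
  • y = -3: the equation forces x = 5, but y > x fails since -3 ≤ 5.
  • y = -2: the equation gives 3x = 14, so x would not be an integer.
  • y = -1: the equation gives 3x = 13, so x would not be an integer.
  • y = 0: the equation forces x = 4, but y > x fails since 0 ≤ 4.
  • y = 1: the equation gives 3x = 11, so x would not be an integer.
  • y = 2: the equation gives 3x = 10, so x would not be an integer.
  • y = 3: the equation forces x = 3, but y > x fails since 3 ≤ 3.
  • y = 4: the equation gives 3x = 8, so x would not be an integer.
  • y = 5: the equation gives 3x = 7, so x would not be an integer.
Every case fails, so no integer solution exists.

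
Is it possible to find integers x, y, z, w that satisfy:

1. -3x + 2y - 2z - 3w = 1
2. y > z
Yes

Take x = 0, y = 0, z = -2, w = 1. Substituting into each constraint:
  (1) -3(0) + 2(0) - 2(-2) - 3(1) = 1 ✓
  (2) 0 > -2 ✓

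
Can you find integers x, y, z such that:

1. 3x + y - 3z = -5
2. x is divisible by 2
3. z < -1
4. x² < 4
Yes

Take x = 0, y = -11, z = -2. Substituting into each constraint:
  (1) 3(0) + (-11) - 3(-2) = -5 ✓
  (2) 0 = 2 × 0, remainder 0 ✓
  (3) -2 < -1 ✓
  (4) x² = (0)² = 0, and 0 < 4 ✓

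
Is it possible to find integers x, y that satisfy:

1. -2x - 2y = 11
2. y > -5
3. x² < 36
No

Even the single constraint (-2x - 2y = 11) is infeasible over the integers.

  - -2x - 2y = 11: every term on the left is divisible by 2, so the LHS ≡ 0 (mod 2), but the RHS 11 is not — no integer solution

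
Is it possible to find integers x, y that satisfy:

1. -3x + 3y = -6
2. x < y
No

The full constraint system is jointly infeasible over the integers. Each constraint and what it forces:

  - -3x + 3y = -6: is a linear equation tying the variables together
  - x < y: bounds one variable relative to another variable

From the equation, x − y = 2, i.e. y − x = -2; but y > x requires y − x ≥ 1. Contradiction.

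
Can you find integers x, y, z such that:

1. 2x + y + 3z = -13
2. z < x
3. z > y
Yes

Take x = 1, y = -15, z = 0. Substituting into each constraint:
  (1) 2(1) + (-15) + 3(0) = -13 ✓
  (2) 0 < 1 ✓
  (3) 0 > -15 ✓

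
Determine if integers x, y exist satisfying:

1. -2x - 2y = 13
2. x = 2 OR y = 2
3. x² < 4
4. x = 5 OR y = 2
No

Even the single constraint (-2x - 2y = 13) is infeasible over the integers.

  - -2x - 2y = 13: every term on the left is divisible by 2, so the LHS ≡ 0 (mod 2), but the RHS 13 is not — no integer solution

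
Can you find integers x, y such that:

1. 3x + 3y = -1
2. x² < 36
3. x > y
No

Even the single constraint (3x + 3y = -1) is infeasible over the integers.

  - 3x + 3y = -1: every term on the left is divisible by 3, so the LHS ≡ 0 (mod 3), but the RHS -1 is not — no integer solution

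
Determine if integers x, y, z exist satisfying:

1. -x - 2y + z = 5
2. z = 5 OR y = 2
Yes

Take x = 0, y = 0, z = 5. Substituting into each constraint:
  (1) 0 - 2(0) + 5 = 5 ✓
  (2) z = 5, target 5 ✓ (first branch holds)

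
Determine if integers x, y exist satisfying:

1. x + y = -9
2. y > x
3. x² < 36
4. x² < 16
No

A contradictory subset is {x + y = -9, y > x, x² < 16}. No integer assignment can satisfy these jointly:

  - x + y = -9: is a linear equation tying the variables together
  - y > x: bounds one variable relative to another variable
  - x² < 16: restricts x to |x| ≤ 3

Propagating the comparison: y > x and x ≥ -3 give y ≥ -2. Range argument: with x ∈ [-3, 3], y ∈ [-2, ∞], the left side of the equation is at least -5, but the right side is -9 < -5. No integer solution exists.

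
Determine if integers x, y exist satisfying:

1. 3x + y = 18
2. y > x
Yes

Take x = 4, y = 6. Substituting into each constraint:
  (1) 3(4) + 6 = 18 ✓
  (2) 6 > 4 ✓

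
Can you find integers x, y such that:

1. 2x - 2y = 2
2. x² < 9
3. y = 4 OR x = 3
No

The full constraint system is jointly infeasible over the integers. Each constraint and what it forces:

  - 2x - 2y = 2: is a linear equation tying the variables together
  - x² < 9: restricts x to |x| ≤ 2
  - y = 4 OR x = 3: forces a choice: either y = 4 or x = 3

Split on the disjunction (y = 4 OR x = 3):
  • If y = 4: the equation forces x = 5, but x² < 9 requires |x| ≤ 2.
  • If x = 3: this contradicts x² < 9, which requires |x| ≤ 2.
Both branches are infeasible, so the system has no integer solution.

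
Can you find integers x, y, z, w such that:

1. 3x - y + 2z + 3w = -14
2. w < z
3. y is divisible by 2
Yes

Take x = -7, y = 0, z = 2, w = 1. Substituting into each constraint:
  (1) 3(-7) + 0 + 2(2) + 3(1) = -14 ✓
  (2) 1 < 2 ✓
  (3) 0 = 2 × 0, remainder 0 ✓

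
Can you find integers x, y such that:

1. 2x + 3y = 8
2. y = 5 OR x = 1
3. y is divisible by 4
No

The full constraint system is jointly infeasible over the integers. Each constraint and what it forces:

  - 2x + 3y = 8: is a linear equation tying the variables together
  - y = 5 OR x = 1: forces a choice: either y = 5 or x = 1
  - y is divisible by 4: restricts y to multiples of 4

Split on the disjunction (y = 5 OR x = 1):
  • If y = 5: this contradicts the divisibility constraint — 5 is not a multiple of 4.
  • If x = 1: with x = 1, writing y = 4y', every remaining term of the linear equation is divisible by 12, so the left side is ≡ 0 (mod 12); but the right side 6 ≡ 6 (mod 12). No integers can satisfy it.
Both branches are infeasible, so the system has no integer solution.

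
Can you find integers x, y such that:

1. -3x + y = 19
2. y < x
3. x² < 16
No

The full constraint system is jointly infeasible over the integers. Each constraint and what it forces:

  - -3x + y = 19: is a linear equation tying the variables together
  - y < x: bounds one variable relative to another variable
  - x² < 16: restricts x to |x| ≤ 3

Propagating the comparison: y < x and x ≤ 3 give y ≤ 2. Range argument: with x ∈ [-3, 3], y ∈ [−∞, 2], the left side of the equation is at most 11, but the right side is 19 > 11. No integer solution exists.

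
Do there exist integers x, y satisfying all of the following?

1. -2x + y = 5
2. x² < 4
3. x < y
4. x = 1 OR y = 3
Yes

Take x = -1, y = 3. Substituting into each constraint:
  (1) -2(-1) + 3 = 5 ✓
  (2) x² = (-1)² = 1, and 1 < 4 ✓
  (3) -1 < 3 ✓
  (4) y = 3, target 3 ✓ (second branch holds)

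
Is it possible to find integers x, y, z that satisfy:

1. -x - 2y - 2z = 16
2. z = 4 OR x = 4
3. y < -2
Yes

Take x = 4, y = -3, z = -7. Substituting into each constraint:
  (1) (-4) - 2(-3) - 2(-7) = 16 ✓
  (2) x = 4, target 4 ✓ (second branch holds)
  (3) -3 < -2 ✓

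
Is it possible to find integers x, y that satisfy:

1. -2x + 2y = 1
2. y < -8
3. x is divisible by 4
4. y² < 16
No

Even the single constraint (-2x + 2y = 1) is infeasible over the integers.

  - -2x + 2y = 1: every term on the left is divisible by 2, so the LHS ≡ 0 (mod 2), but the RHS 1 is not — no integer solution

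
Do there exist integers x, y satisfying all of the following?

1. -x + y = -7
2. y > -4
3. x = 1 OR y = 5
Yes

Take x = 12, y = 5. Substituting into each constraint:
  (1) (-12) + 5 = -7 ✓
  (2) 5 > -4 ✓
  (3) y = 5, target 5 ✓ (second branch holds)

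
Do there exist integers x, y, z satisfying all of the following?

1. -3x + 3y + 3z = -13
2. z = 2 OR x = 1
No

Even the single constraint (-3x + 3y + 3z = -13) is infeasible over the integers.

  - -3x + 3y + 3z = -13: every term on the left is divisible by 3, so the LHS ≡ 0 (mod 3), but the RHS -13 is not — no integer solution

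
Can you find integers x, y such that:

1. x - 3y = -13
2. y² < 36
Yes

Take x = -13, y = 0. Substituting into each constraint:
  (1) (-13) - 3(0) = -13 ✓
  (2) y² = (0)² = 0, and 0 < 36 ✓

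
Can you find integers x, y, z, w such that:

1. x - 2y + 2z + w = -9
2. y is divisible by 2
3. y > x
Yes

Take x = -1, y = 0, z = -4, w = 0. Substituting into each constraint:
  (1) (-1) - 2(0) + 2(-4) + 0 = -9 ✓
  (2) 0 = 2 × 0, remainder 0 ✓
  (3) 0 > -1 ✓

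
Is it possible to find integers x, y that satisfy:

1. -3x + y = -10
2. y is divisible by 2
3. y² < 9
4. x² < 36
Yes

Take x = 4, y = 2. Substituting into each constraint:
  (1) -3(4) + 2 = -10 ✓
  (2) 2 = 2 × 1, remainder 0 ✓
  (3) y² = (2)² = 4, and 4 < 9 ✓
  (4) x² = (4)² = 16, and 16 < 36 ✓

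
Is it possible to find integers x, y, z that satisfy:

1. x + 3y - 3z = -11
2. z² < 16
Yes

Take x = -11, y = 0, z = 0. Substituting into each constraint:
  (1) (-11) + 3(0) - 3(0) = -11 ✓
  (2) z² = (0)² = 0, and 0 < 16 ✓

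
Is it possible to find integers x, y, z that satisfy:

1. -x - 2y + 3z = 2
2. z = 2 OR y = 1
Yes

Take x = 4, y = 0, z = 2. Substituting into each constraint:
  (1) (-4) - 2(0) + 3(2) = 2 ✓
  (2) z = 2, target 2 ✓ (first branch holds)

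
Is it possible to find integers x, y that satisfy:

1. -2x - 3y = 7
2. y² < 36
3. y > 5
No

A contradictory subset is {y² < 36, y > 5}. No integer assignment can satisfy these jointly:

  - y² < 36: restricts y to |y| ≤ 5
  - y > 5: bounds one variable relative to a constant

Direct contradiction: the bounds on y require y ≥ 6 and y ≤ 5 simultaneously, which is empty.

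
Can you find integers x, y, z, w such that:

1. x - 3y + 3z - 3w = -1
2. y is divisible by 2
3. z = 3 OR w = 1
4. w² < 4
Yes

Take x = -1, y = 0, z = 1, w = 1. Substituting into each constraint:
  (1) (-1) - 3(0) + 3(1) - 3(1) = -1 ✓
  (2) 0 = 2 × 0, remainder 0 ✓
  (3) w = 1, target 1 ✓ (second branch holds)
  (4) w² = (1)² = 1, and 1 < 4 ✓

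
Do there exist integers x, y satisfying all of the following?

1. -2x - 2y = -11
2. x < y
No

Even the single constraint (-2x - 2y = -11) is infeasible over the integers.

  - -2x - 2y = -11: every term on the left is divisible by 2, so the LHS ≡ 0 (mod 2), but the RHS -11 is not — no integer solution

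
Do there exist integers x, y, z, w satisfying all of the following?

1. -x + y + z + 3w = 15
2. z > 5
Yes

Take x = 0, y = 0, z = 15, w = 0. Substituting into each constraint:
  (1) 0 + 0 + 15 + 3(0) = 15 ✓
  (2) 15 > 5 ✓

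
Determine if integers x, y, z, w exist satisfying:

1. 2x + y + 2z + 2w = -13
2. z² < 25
Yes

Take x = 0, y = 1, z = 0, w = -7. Substituting into each constraint:
  (1) 2(0) + 1 + 2(0) + 2(-7) = -13 ✓
  (2) z² = (0)² = 0, and 0 < 25 ✓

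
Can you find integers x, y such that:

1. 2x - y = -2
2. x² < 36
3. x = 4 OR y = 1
Yes

Take x = 4, y = 10. Substituting into each constraint:
  (1) 2(4) + (-10) = -2 ✓
  (2) x² = (4)² = 16, and 16 < 36 ✓
  (3) x = 4, target 4 ✓ (first branch holds)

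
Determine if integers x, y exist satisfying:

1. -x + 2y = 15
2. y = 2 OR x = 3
Yes

Take x = -11, y = 2. Substituting into each constraint:
  (1) 11 + 2(2) = 15 ✓
  (2) y = 2, target 2 ✓ (first branch holds)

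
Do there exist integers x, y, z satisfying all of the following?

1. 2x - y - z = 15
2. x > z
Yes

Take x = 1, y = -13, z = 0. Substituting into each constraint:
  (1) 2(1) + 13 + 0 = 15 ✓
  (2) 1 > 0 ✓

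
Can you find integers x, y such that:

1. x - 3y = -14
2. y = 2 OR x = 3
Yes

Take x = -8, y = 2. Substituting into each constraint:
  (1) (-8) - 3(2) = -14 ✓
  (2) y = 2, target 2 ✓ (first branch holds)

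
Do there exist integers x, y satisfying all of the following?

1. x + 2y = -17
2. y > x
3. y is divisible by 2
Yes

Take x = -17, y = 0. Substituting into each constraint:
  (1) (-17) + 2(0) = -17 ✓
  (2) 0 > -17 ✓
  (3) 0 = 2 × 0, remainder 0 ✓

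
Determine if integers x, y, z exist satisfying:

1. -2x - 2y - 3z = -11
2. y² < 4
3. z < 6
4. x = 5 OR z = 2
Yes

Take x = 5, y = -1, z = 1. Substituting into each constraint:
  (1) -2(5) - 2(-1) - 3(1) = -11 ✓
  (2) y² = (-1)² = 1, and 1 < 4 ✓
  (3) 1 < 6 ✓
  (4) x = 5, target 5 ✓ (first branch holds)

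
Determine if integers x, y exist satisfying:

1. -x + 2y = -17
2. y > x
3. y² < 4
No

The full constraint system is jointly infeasible over the integers. Each constraint and what it forces:

  - -x + 2y = -17: is a linear equation tying the variables together
  - y > x: bounds one variable relative to another variable
  - y² < 4: restricts y to |y| ≤ 1

Propagating the comparison: x < y and y ≤ 1 give x ≤ 0. Range argument: with x ∈ [−∞, 0], y ∈ [-1, 1], the left side of the equation is at least -2, but the right side is -17 < -2. No integer solution exists.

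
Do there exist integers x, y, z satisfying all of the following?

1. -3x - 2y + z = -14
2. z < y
Yes

Take x = 4, y = 1, z = 0. Substituting into each constraint:
  (1) -3(4) - 2(1) + 0 = -14 ✓
  (2) 0 < 1 ✓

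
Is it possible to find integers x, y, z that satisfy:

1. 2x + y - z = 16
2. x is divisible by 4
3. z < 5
Yes

Take x = 0, y = 16, z = 0. Substituting into each constraint:
  (1) 2(0) + 16 + 0 = 16 ✓
  (2) 0 = 4 × 0, remainder 0 ✓
  (3) 0 < 5 ✓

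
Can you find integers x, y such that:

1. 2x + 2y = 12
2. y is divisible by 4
Yes

Take x = 6, y = 0. Substituting into each constraint:
  (1) 2(6) + 2(0) = 12 ✓
  (2) 0 = 4 × 0, remainder 0 ✓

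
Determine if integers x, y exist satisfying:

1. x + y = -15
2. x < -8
Yes

Take x = -9, y = -6. Substituting into each constraint:
  (1) (-9) + (-6) = -15 ✓
  (2) -9 < -8 ✓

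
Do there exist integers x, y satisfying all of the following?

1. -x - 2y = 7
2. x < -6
Yes

Take x = -7, y = 0. Substituting into each constraint:
  (1) 7 - 2(0) = 7 ✓
  (2) -7 < -6 ✓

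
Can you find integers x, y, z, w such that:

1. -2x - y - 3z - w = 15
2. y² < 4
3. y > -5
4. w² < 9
Yes

Take x = 0, y = 0, z = -5, w = 0. Substituting into each constraint:
  (1) -2(0) + 0 - 3(-5) + 0 = 15 ✓
  (2) y² = (0)² = 0, and 0 < 4 ✓
  (3) 0 > -5 ✓
  (4) w² = (0)² = 0, and 0 < 9 ✓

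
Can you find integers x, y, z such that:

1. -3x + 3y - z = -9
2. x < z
Yes

Take x = -1, y = -4, z = 0. Substituting into each constraint:
  (1) -3(-1) + 3(-4) + 0 = -9 ✓
  (2) -1 < 0 ✓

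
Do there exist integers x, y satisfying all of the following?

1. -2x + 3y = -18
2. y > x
Yes

Take x = -21, y = -20. Substituting into each constraint:
  (1) -2(-21) + 3(-20) = -18 ✓
  (2) -20 > -21 ✓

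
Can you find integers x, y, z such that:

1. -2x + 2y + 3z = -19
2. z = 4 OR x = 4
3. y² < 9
Yes

Take x = 4, y = 2, z = -5. Substituting into each constraint:
  (1) -2(4) + 2(2) + 3(-5) = -19 ✓
  (2) x = 4, target 4 ✓ (second branch holds)
  (3) y² = (2)² = 4, and 4 < 9 ✓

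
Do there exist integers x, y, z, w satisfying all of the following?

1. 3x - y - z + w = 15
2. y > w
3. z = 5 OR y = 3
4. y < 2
Yes

Take x = 7, y = 0, z = 5, w = -1. Substituting into each constraint:
  (1) 3(7) + 0 + (-5) + (-1) = 15 ✓
  (2) 0 > -1 ✓
  (3) z = 5, target 5 ✓ (first branch holds)
  (4) 0 < 2 ✓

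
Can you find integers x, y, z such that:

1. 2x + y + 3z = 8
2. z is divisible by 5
Yes

Take x = 0, y = 8, z = 0. Substituting into each constraint:
  (1) 2(0) + 8 + 3(0) = 8 ✓
  (2) 0 = 5 × 0, remainder 0 ✓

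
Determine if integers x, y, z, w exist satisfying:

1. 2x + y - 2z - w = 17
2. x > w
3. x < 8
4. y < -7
Yes

Take x = 0, y = -8, z = -12, w = -1. Substituting into each constraint:
  (1) 2(0) + (-8) - 2(-12) + 1 = 17 ✓
  (2) 0 > -1 ✓
  (3) 0 < 8 ✓
  (4) -8 < -7 ✓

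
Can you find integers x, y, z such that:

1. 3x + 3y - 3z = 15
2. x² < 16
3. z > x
Yes

Take x = -1, y = 6, z = 0. Substituting into each constraint:
  (1) 3(-1) + 3(6) - 3(0) = 15 ✓
  (2) x² = (-1)² = 1, and 1 < 16 ✓
  (3) 0 > -1 ✓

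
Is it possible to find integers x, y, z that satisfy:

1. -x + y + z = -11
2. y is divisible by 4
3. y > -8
Yes

Take x = 0, y = 0, z = -11. Substituting into each constraint:
  (1) 0 + 0 + (-11) = -11 ✓
  (2) 0 = 4 × 0, remainder 0 ✓
  (3) 0 > -8 ✓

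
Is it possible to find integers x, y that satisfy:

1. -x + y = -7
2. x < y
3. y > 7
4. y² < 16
No

A contradictory subset is {-x + y = -7, x < y}. No integer assignment can satisfy these jointly:

  - -x + y = -7: is a linear equation tying the variables together
  - x < y: bounds one variable relative to another variable

From the equation, x − y = 7, i.e. y − x = -7; but y > x requires y − x ≥ 1. Contradiction.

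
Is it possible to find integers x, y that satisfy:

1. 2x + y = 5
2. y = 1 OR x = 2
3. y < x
Yes

Take x = 2, y = 1. Substituting into each constraint:
  (1) 2(2) + 1 = 5 ✓
  (2) y = 1, target 1 ✓ (first branch holds)
  (3) 1 < 2 ✓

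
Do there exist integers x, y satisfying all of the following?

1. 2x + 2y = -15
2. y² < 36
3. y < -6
No

Even the single constraint (2x + 2y = -15) is infeasible over the integers.

  - 2x + 2y = -15: every term on the left is divisible by 2, so the LHS ≡ 0 (mod 2), but the RHS -15 is not — no integer solution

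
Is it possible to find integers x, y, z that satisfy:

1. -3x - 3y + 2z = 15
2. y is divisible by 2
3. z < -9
Yes

Take x = -13, y = 0, z = -12. Substituting into each constraint:
  (1) -3(-13) - 3(0) + 2(-12) = 15 ✓
  (2) 0 = 2 × 0, remainder 0 ✓
  (3) -12 < -9 ✓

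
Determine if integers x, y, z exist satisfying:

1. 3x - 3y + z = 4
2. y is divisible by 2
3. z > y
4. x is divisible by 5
Yes

Take x = 0, y = 0, z = 4. Substituting into each constraint:
  (1) 3(0) - 3(0) + 4 = 4 ✓
  (2) 0 = 2 × 0, remainder 0 ✓
  (3) 4 > 0 ✓
  (4) 0 = 5 × 0, remainder 0 ✓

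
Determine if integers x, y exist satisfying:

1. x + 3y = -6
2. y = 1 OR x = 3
Yes

Take x = -9, y = 1. Substituting into each constraint:
  (1) (-9) + 3(1) = -6 ✓
  (2) y = 1, target 1 ✓ (first branch holds)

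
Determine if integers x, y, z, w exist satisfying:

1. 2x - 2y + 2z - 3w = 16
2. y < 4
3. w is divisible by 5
Yes

Take x = 8, y = 0, z = 0, w = 0. Substituting into each constraint:
  (1) 2(8) - 2(0) + 2(0) - 3(0) = 16 ✓
  (2) 0 < 4 ✓
  (3) 0 = 5 × 0, remainder 0 ✓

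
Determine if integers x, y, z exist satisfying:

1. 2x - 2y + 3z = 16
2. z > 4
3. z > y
Yes

Take x = -1, y = 0, z = 6. Substituting into each constraint:
  (1) 2(-1) - 2(0) + 3(6) = 16 ✓
  (2) 6 > 4 ✓
  (3) 6 > 0 ✓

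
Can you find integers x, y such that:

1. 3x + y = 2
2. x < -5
Yes

Take x = -6, y = 20. Substituting into each constraint:
  (1) 3(-6) + 20 = 2 ✓
  (2) -6 < -5 ✓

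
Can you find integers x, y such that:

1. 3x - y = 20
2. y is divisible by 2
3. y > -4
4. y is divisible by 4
Yes

Take x = 8, y = 4. Substituting into each constraint:
  (1) 3(8) + (-4) = 20 ✓
  (2) 4 = 2 × 2, remainder 0 ✓
  (3) 4 > -4 ✓
  (4) 4 = 4 × 1, remainder 0 ✓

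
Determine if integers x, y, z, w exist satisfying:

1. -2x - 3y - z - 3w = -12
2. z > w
Yes

Take x = 4, y = 1, z = 1, w = 0. Substituting into each constraint:
  (1) -2(4) - 3(1) + (-1) - 3(0) = -12 ✓
  (2) 1 > 0 ✓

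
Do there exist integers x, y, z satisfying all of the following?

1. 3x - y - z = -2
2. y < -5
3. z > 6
Yes

Take x = 0, y = -6, z = 8. Substituting into each constraint:
  (1) 3(0) + 6 + (-8) = -2 ✓
  (2) -6 < -5 ✓
  (3) 8 > 6 ✓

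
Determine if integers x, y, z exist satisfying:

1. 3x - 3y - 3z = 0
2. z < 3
Yes

Take x = 0, y = 0, z = 0. Substituting into each constraint:
  (1) 3(0) - 3(0) - 3(0) = 0 ✓
  (2) 0 < 3 ✓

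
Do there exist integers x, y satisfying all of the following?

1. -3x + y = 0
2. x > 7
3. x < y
Yes

Take x = 8, y = 24. Substituting into each constraint:
  (1) -3(8) + 24 = 0 ✓
  (2) 8 > 7 ✓
  (3) 8 < 24 ✓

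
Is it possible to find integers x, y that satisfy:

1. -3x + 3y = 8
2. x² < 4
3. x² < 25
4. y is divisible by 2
No

Even the single constraint (-3x + 3y = 8) is infeasible over the integers.

  - -3x + 3y = 8: every term on the left is divisible by 3, so the LHS ≡ 0 (mod 3), but the RHS 8 is not — no integer solution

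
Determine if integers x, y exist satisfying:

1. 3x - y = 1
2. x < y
Yes

Take x = 1, y = 2. Substituting into each constraint:
  (1) 3(1) + (-2) = 1 ✓
  (2) 1 < 2 ✓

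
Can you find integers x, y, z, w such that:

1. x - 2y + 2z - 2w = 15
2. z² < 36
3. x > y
Yes

Take x = -13, y = -14, z = 0, w = 0. Substituting into each constraint:
  (1) (-13) - 2(-14) + 2(0) - 2(0) = 15 ✓
  (2) z² = (0)² = 0, and 0 < 36 ✓
  (3) -13 > -14 ✓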